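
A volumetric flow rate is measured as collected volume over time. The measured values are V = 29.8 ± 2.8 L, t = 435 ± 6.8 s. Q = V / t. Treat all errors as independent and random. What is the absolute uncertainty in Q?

0.00653 L/s

For a monomial Q ∝ V, t^-1, fractional errors add in quadrature:
  (1·δV/V)² = (1×0.0940)² = 0.00883;  (-1·δt/t)² = (-1×0.0156)² = 0.000244
δQ/Q = √(0.00907) = 0.0953
Q = 0.0685 L/s, so δQ = 0.0953 × 0.0685 = 0.00653 L/s.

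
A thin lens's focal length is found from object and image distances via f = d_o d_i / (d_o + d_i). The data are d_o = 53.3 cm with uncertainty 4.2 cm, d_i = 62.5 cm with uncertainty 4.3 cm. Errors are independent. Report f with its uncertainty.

28.8 ± 1.53 cm

∂f/∂d_o = (d_i/(d_o+d_i))² = 0.291;  ∂f/∂d_i = (d_o/(d_o+d_i))² = 0.212
δf = √((∂f/∂d_o · δd_o)² + (∂f/∂d_i · δd_i)²) = √(1.50 + 0.830) = 1.53 cm
f = 28.8 cm.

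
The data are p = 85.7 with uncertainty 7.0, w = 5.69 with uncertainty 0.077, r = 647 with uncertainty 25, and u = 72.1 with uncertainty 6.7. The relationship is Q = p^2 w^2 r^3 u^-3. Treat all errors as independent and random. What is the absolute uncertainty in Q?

For a monomial Q ∝ p^2, w^2, r^3, u^-3, fractional errors add in quadrature:
  (2·δp/p)² = (2×0.0817)² = 0.0267;  (2·δw/w)² = (2×0.0135)² = 0.000733;  (3·δr/r)² = (3×0.0386)² = 0.0134;  (-3·δu/u)² = (-3×0.0929)² = 0.0777
δQ/Q = √(0.119) = 0.344
Q = 1.72e+08, so δQ = 0.344 × 1.72e+08 = 5.92e+07.

5.92e+07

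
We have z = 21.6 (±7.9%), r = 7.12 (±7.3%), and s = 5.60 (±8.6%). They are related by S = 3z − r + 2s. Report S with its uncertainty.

Each term contributes (cᵢ δxᵢ)² to (δS)²:
  (3·δz)² = 26.2;  (δr)² = 0.270;  (2·δs)² = 0.928
δS = √(27.4) = 5.23
S = 68.9.

68.9 ± 5.23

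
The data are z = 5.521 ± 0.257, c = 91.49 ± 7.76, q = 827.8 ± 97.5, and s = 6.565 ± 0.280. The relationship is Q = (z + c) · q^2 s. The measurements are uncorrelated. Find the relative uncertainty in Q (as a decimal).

Let u = z + c = 97.01. δu = √(δz² + δc²) = √(0.0660 + 60.2) = 7.76, so δu/u = 0.0800.
Q is then a monomial in u, q, s:
δQ/Q = √((δu/u)² + (2·δq/q)² + (1·δs/s)²) = √(0.00641 + 0.0555 + 0.00182) = 0.252

0.252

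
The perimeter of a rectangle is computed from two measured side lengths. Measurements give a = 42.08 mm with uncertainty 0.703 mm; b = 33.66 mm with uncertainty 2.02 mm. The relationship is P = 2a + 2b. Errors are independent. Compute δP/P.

0.0282

P is a linear combination, so absolute uncertainties add in quadrature:
  (2·δa)² = 1.98;  (2·δb)² = 16.3
δP = √(18.3) = 4.28 mm
P = 151.5 mm, so δP/P = 4.28/151.5 = 0.0282.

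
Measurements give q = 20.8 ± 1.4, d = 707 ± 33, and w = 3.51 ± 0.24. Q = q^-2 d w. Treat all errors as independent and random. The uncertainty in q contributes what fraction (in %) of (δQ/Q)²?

72.6%

(δQ/Q)² = (-2·δq/q)² + (1·δd/d)² + (1·δw/w)²
  q term: (-2×0.0673)² = 0.0181
  d term: (1×0.0467)² = 0.00218
  w term: (1×0.0684)² = 0.00468
Total = 0.0250. Share from q = 0.0181/0.0250 = 0.726.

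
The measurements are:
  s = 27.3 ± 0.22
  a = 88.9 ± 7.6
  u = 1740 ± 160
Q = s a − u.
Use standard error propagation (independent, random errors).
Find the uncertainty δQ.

263

Let p = s·a = 2430. δp/p = √((1·δs/s)² + (1·δa/a)²) = √(6.49e-05 + 0.00731) = 0.0859, so δp = 208.
Q = p − u: δQ = √(δp² + δu²) = √(43400 + 25600) = 263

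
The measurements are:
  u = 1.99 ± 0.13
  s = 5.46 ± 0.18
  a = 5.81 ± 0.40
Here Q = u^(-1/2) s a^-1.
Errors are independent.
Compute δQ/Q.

Relative error in a monomial: (δQ/Q)² = Σ (nᵢ · δxᵢ/xᵢ)².
  (−½·δu/u)² = (-0.5×0.0653)² = 0.00107;  (1·δs/s)² = (1×0.0330)² = 0.00109;  (-1·δa/a)² = (-1×0.0688)² = 0.00474
δQ/Q = √(0.00689) = 0.0830

0.0830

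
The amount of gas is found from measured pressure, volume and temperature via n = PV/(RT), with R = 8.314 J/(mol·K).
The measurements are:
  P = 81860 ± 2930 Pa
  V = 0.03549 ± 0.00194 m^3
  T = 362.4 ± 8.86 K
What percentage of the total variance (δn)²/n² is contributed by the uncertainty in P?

26.3%

(δn/n)² = (1·δP/P)² + (1·δV/V)² + (-1·δT/T)²
  P term: (1×0.0358)² = 0.00128
  V term: (1×0.0547)² = 0.00299
  T term: (-1×0.0244)² = 0.000598
Total = 0.00487. Share from P = 0.00128/0.00487 = 0.263.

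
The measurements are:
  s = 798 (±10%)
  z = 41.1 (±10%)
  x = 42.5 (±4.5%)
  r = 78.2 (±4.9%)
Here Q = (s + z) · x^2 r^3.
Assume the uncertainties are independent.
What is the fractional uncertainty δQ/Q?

Let u = s + z = 839. δu = √(δs² + δz²) = √(6370 + 16.9) = 79.9, so δu/u = 0.0952.
Q is then a monomial in u, x, r:
δQ/Q = √((δu/u)² + (2·δx/x)² + (3·δr/r)²) = √(0.00907 + 0.00810 + 0.0216) = 0.197

0.197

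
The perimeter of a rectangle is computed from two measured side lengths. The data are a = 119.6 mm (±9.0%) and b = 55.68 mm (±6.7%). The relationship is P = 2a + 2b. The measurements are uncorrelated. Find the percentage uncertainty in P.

Each term contributes (cᵢ δxᵢ)² to (δP)²:
  (2·δa)² = 463;  (2·δb)² = 55.7
δP = √(519) = 22.8 mm
P = 350.6 mm, so δP/P = 22.8/350.6 = 0.0650.

6.50%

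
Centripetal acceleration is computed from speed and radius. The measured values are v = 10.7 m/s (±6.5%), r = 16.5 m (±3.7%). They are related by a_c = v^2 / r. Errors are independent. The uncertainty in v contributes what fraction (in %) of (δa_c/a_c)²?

(δa_c/a_c)² = (2·δv/v)² + (-1·δr/r)²
  v term: (2×0.0650)² = 0.0169
  r term: (-1×0.0370)² = 0.00137
Total = 0.0183. Share from v = 0.0169/0.0183 = 0.925.

92.5%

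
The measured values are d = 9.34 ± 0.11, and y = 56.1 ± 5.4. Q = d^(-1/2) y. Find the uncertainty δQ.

1.77

Relative error in a monomial: (δQ/Q)² = Σ (nᵢ · δxᵢ/xᵢ)².
  (−½·δd/d)² = (-0.5×0.0118)² = 3.47e-05;  (1·δy/y)² = (1×0.0963)² = 0.00927
δQ/Q = √(0.00930) = 0.0964
Q = 18.4, so δQ = 0.0964 × 18.4 = 1.77.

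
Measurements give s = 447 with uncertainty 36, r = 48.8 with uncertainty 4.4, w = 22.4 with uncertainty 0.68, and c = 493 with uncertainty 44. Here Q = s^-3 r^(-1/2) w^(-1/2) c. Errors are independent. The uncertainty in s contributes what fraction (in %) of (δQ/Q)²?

85.1%

(δQ/Q)² = (-3·δs/s)² + (−½·δr/r)² + (−½·δw/w)² + (1·δc/c)²
  s term: (-3×0.0805)² = 0.0584
  r term: (-0.5×0.0902)² = 0.00203
  w term: (-0.5×0.0304)² = 0.000230
  c term: (1×0.0892)² = 0.00797
Total = 0.0686. Share from s = 0.0584/0.0686 = 0.851.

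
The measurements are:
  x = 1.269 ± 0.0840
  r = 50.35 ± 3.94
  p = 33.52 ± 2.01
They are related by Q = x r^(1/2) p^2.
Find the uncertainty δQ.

1440

Since Q is a product/quotient, work with relative uncertainties:
  (1·δx/x)² = (1×0.0662)² = 0.00438;  (½·δr/r)² = (0.5×0.0783)² = 0.00153;  (2·δp/p)² = (2×0.0600)² = 0.0144
δQ/Q = √(0.0203) = 0.142
Q = 10120, so δQ = 0.142 × 10120 = 1440.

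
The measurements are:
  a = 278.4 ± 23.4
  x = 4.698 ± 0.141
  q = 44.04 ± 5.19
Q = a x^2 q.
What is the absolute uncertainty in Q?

42400

Relative error in a monomial: (δQ/Q)² = Σ (nᵢ · δxᵢ/xᵢ)².
  (1·δa/a)² = (1×0.0841)² = 0.00706;  (2·δx/x)² = (2×0.0300)² = 0.00360;  (1·δq/q)² = (1×0.118)² = 0.0139
δQ/Q = √(0.0246) = 0.157
Q = 270600, so δQ = 0.157 × 270600 = 42400.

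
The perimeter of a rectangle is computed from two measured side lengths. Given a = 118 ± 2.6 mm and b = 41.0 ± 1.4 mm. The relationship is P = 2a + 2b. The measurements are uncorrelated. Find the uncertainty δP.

5.91 mm

Absolute uncertainties add in quadrature for a linear combination:
  (2·δa)² = 27.0;  (2·δb)² = 7.84
δP = √(34.9) = 5.91 mm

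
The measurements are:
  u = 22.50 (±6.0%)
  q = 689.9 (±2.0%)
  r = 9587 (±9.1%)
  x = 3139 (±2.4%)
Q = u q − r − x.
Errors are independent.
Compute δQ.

Let p = u·q = 15520. δp/p = √((1·δu/u)² + (1·δq/q)²) = √(0.00360 + 0.000400) = 0.0632, so δp = 982.
Q = p − r − x: δQ = √(δp² + δr² + δx²) = √(9.64e+05 + 7.61e+05 + 5680) = 1320

1320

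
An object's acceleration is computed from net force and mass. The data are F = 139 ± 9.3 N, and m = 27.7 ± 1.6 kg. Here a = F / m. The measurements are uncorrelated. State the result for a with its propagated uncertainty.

Relative error in a monomial: (δa/a)² = Σ (nᵢ · δxᵢ/xᵢ)².
  (1·δF/F)² = (1×0.0669)² = 0.00448;  (-1·δm/m)² = (-1×0.0578)² = 0.00334
δa/a = √(0.00781) = 0.0884
a = 5.02 m/s^2, so δa = 0.0884 × 5.02 = 0.444 m/s^2.

5.02 ± 0.444 m/s^2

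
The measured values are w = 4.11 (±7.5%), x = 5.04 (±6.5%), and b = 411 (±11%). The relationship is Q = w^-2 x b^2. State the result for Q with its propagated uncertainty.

50400 ± 13800

Each factor contributes (exponent × relative error)² to (δQ/Q)²:
  (-2·δw/w)² = (-2×0.0750)² = 0.0225;  (1·δx/x)² = (1×0.0650)² = 0.00423;  (2·δb/b)² = (2×0.110)² = 0.0484
δQ/Q = √(0.0751) = 0.274
Q = 50400, so δQ = 0.274 × 50400 = 13800.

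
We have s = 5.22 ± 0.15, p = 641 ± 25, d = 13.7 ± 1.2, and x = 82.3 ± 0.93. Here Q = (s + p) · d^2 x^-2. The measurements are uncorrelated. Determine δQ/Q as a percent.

Let u = s + p = 646. δu = √(δs² + δp²) = √(0.0225 + 625) = 25.0, so δu/u = 0.0387.
Q is then a monomial in u, d, x:
δQ/Q = √((δu/u)² + (2·δd/d)² + (-2·δx/x)²) = √(0.00150 + 0.0307 + 0.000511) = 0.181

18.1%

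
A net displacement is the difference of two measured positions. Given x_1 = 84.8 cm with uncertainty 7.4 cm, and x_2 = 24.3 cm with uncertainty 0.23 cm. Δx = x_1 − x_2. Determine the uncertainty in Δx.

7.40 cm

Each term contributes (cᵢ δxᵢ)² to (δΔx)²:
  (δx_1)² = 54.8;  (δx_2)² = 0.0529
δΔx = √(54.8) = 7.40 cm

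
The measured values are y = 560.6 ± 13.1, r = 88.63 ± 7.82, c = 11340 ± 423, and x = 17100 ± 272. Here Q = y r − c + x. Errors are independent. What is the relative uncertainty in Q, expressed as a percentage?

8.23%

Let p = y·r = 49690. δp/p = √((1·δy/y)² + (1·δr/r)²) = √(0.000546 + 0.00778) = 0.0913, so δp = 4540.
Q = p − c + x: δQ = √(δp² + δc² + δx²) = √(2.06e+07 + 1.79e+05 + 74000) = 4560
Q = 55450, so δQ/Q = 4560/55450 = 0.0823.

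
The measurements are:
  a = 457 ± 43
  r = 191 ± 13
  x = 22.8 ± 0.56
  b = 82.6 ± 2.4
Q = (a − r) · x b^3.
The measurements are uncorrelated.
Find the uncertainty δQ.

Let u = a − r = 266. δu = √(δa² + δr²) = √(1850 + 169) = 44.9, so δu/u = 0.169.
Q is then a monomial in u, x, b:
δQ/Q = √((δu/u)² + (1·δx/x)² + (3·δb/b)²) = √(0.0285 + 0.000603 + 0.00760) = 0.192
Q = 3.42e+09, so δQ = 0.192 × 3.42e+09 = 6.55e+08.

6.55e+08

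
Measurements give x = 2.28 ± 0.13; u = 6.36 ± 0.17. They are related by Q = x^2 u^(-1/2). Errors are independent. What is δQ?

0.237

Since Q is a product/quotient, work with relative uncertainties:
  (2·δx/x)² = (2×0.0570)² = 0.0130;  (−½·δu/u)² = (-0.5×0.0267)² = 0.000179
δQ/Q = √(0.0132) = 0.115
Q = 2.06, so δQ = 0.115 × 2.06 = 0.237.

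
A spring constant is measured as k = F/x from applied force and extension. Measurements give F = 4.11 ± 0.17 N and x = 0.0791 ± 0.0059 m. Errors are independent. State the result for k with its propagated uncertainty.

52.0 ± 4.43 N/m

k is a product of powers, so relative uncertainties combine in quadrature:
  (1·δF/F)² = (1×0.0414)² = 0.00171;  (-1·δx/x)² = (-1×0.0746)² = 0.00556
δk/k = √(0.00727) = 0.0853
k = 52.0 N/m, so δk = 0.0853 × 52.0 = 4.43 N/m.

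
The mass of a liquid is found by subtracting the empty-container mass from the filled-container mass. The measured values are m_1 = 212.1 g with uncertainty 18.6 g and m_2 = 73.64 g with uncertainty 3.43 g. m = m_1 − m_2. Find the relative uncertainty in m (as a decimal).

Sums and differences: (δm)² = Σ (cᵢ δxᵢ)².
  (δm_1)² = 346;  (δm_2)² = 11.8
δm = √(358) = 18.9 g
m = 138.5 g, so δm/m = 18.9/138.5 = 0.137.

0.137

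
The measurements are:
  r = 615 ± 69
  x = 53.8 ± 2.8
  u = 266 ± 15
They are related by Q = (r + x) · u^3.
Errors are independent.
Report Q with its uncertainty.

(1.26 ± 0.249) × 10^10

Let w = r + x = 669. δw = √(δr² + δx²) = √(4760 + 7.84) = 69.1, so δw/w = 0.103.
Q is then a monomial in w, u:
δQ/Q = √((δw/w)² + (3·δu/u)²) = √(0.0107 + 0.0286) = 0.198
Q = 1.26e+10, so δQ = 0.198 × 1.26e+10 = 2.49e+09.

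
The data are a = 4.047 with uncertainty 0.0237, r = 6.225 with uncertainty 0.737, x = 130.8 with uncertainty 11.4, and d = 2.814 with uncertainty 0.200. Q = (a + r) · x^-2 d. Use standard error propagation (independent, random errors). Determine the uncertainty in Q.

Let u = a + r = 10.27. δu = √(δa² + δr²) = √(0.000562 + 0.543) = 0.737, so δu/u = 0.0718.
Q is then a monomial in u, x, d:
δQ/Q = √((δu/u)² + (-2·δx/x)² + (1·δd/d)²) = √(0.00515 + 0.0304 + 0.00505) = 0.201
Q = 0.001690, so δQ = 0.201 × 0.001690 = 0.000340.

0.000340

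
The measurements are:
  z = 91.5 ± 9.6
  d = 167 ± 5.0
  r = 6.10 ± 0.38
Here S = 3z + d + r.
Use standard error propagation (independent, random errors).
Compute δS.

29.2

For a sum/difference, combine absolute errors in quadrature:
  (3·δz)² = 829;  (δd)² = 25.0;  (δr)² = 0.144
δS = √(855) = 29.2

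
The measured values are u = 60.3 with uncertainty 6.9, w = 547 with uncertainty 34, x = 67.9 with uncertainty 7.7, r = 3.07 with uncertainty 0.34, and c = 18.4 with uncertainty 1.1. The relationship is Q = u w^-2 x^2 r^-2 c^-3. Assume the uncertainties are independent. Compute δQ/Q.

Products/powers → add relative errors in quadrature, weighted by exponent:
  (1·δu/u)² = (1×0.114)² = 0.0131;  (-2·δw/w)² = (-2×0.0622)² = 0.0155;  (2·δx/x)² = (2×0.113)² = 0.0514;  (-2·δr/r)² = (-2×0.111)² = 0.0491;  (-3·δc/c)² = (-3×0.0598)² = 0.0322
δQ/Q = √(0.161) = 0.402

0.402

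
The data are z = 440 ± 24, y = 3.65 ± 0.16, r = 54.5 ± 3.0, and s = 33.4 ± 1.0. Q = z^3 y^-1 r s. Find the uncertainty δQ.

7.67e+09

Relative error in a monomial: (δQ/Q)² = Σ (nᵢ · δxᵢ/xᵢ)².
  (3·δz/z)² = (3×0.0545)² = 0.0268;  (-1·δy/y)² = (-1×0.0438)² = 0.00192;  (1·δr/r)² = (1×0.0550)² = 0.00303;  (1·δs/s)² = (1×0.0299)² = 0.000896
δQ/Q = √(0.0326) = 0.181
Q = 4.25e+10, so δQ = 0.181 × 4.25e+10 = 7.67e+09.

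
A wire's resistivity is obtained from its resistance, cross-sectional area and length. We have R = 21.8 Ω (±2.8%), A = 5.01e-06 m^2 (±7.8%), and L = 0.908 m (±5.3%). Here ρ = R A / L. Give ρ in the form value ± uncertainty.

Products/powers → add relative errors in quadrature, weighted by exponent:
  (1·δR/R)² = (1×0.0280)² = 0.000784;  (1·δA/A)² = (1×0.0780)² = 0.00608;  (-1·δL/L)² = (-1×0.0530)² = 0.00281
δρ/ρ = √(0.00968) = 0.0984
ρ = 0.000120 Ω·m, so δρ = 0.0984 × 0.000120 = 1.18e-05 Ω·m.

(1.20 ± 0.118) × 10^-4 Ω·m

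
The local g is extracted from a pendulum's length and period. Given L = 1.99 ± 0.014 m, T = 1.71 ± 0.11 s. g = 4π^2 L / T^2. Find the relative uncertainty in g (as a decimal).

Each factor contributes (exponent × relative error)² to (δg/g)²:
  (1·δL/L)² = (1×0.00704)² = 4.95e-05;  (-2·δT/T)² = (-2×0.0643)² = 0.0166
δg/g = √(0.0166) = 0.129

0.129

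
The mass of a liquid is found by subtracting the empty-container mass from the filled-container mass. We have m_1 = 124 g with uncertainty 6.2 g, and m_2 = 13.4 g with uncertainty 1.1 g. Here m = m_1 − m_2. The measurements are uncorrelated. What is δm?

Absolute uncertainties add in quadrature for a linear combination:
  (δm_1)² = 38.4;  (δm_2)² = 1.21
δm = √(39.7) = 6.30 g

6.30 g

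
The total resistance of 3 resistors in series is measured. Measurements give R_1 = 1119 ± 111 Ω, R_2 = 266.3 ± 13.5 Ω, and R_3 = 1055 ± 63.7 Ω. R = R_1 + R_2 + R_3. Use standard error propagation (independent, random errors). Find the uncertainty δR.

Each term contributes (cᵢ δxᵢ)² to (δR)²:
  (δR_1)² = 12300;  (δR_2)² = 182;  (δR_3)² = 4060
δR = √(16600) = 129 Ω

129 Ω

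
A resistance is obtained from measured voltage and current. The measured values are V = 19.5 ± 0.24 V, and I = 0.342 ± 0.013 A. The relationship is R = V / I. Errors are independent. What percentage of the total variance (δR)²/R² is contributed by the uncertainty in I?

90.5%

(δR/R)² = (1·δV/V)² + (-1·δI/I)²
  V term: (1×0.0123)² = 0.000151
  I term: (-1×0.0380)² = 0.00144
Total = 0.00160. Share from I = 0.00144/0.00160 = 0.905.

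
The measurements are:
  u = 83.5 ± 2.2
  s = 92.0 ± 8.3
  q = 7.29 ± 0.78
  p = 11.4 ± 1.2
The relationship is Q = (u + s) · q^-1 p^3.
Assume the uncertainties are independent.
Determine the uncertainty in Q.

Let w = u + s = 176. δw = √(δu² + δs²) = √(4.84 + 68.9) = 8.59, so δw/w = 0.0489.
Q is then a monomial in w, q, p:
δQ/Q = √((δw/w)² + (-1·δq/q)² + (3·δp/p)²) = √(0.00239 + 0.0114 + 0.0997) = 0.337
Q = 35700, so δQ = 0.337 × 35700 = 12000.

12000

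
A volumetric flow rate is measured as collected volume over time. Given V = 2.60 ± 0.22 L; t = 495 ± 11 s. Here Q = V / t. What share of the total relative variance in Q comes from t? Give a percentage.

6.45%

(δQ/Q)² = (1·δV/V)² + (-1·δt/t)²
  V term: (1×0.0846)² = 0.00716
  t term: (-1×0.0222)² = 0.000494
Total = 0.00765. Share from t = 0.000494/0.00765 = 0.0645.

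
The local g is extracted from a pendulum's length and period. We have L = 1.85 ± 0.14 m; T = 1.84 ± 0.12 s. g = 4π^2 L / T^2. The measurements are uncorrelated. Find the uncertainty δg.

3.25 m/s^2

For a monomial g ∝ L, T^-2, fractional errors add in quadrature:
  (1·δL/L)² = (1×0.0757)² = 0.00573;  (-2·δT/T)² = (-2×0.0652)² = 0.0170
δg/g = √(0.0227) = 0.151
g = 21.6 m/s^2, so δg = 0.151 × 21.6 = 3.25 m/s^2.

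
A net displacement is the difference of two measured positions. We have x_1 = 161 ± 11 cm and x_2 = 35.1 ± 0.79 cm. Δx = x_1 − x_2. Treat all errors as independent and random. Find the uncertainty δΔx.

11.0 cm

Each term contributes (cᵢ δxᵢ)² to (δΔx)²:
  (δx_1)² = 121;  (δx_2)² = 0.624
δΔx = √(122) = 11.0 cm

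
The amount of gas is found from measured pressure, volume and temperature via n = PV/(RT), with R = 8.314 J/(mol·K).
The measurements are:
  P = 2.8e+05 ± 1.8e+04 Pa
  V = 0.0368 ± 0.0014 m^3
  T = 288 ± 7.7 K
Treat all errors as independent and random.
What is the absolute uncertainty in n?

For a monomial n ∝ P, V, T^-1, fractional errors add in quadrature:
  (1·δP/P)² = (1×0.0643)² = 0.00413;  (1·δV/V)² = (1×0.0380)² = 0.00145;  (-1·δT/T)² = (-1×0.0267)² = 0.000715
δn/n = √(0.00629) = 0.0793
n = 4.30 mol, so δn = 0.0793 × 4.30 = 0.341 mol.

0.341 mol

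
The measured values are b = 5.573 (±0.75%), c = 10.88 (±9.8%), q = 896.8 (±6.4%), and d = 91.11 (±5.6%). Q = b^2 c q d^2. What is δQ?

4.09e+08

Products/powers → add relative errors in quadrature, weighted by exponent:
  (2·δb/b)² = (2×0.00750)² = 0.000225;  (1·δc/c)² = (1×0.0980)² = 0.00960;  (1·δq/q)² = (1×0.0640)² = 0.00410;  (2·δd/d)² = (2×0.0560)² = 0.0125
δQ/Q = √(0.0265) = 0.163
Q = 2.516e+09, so δQ = 0.163 × 2.516e+09 = 4.09e+08.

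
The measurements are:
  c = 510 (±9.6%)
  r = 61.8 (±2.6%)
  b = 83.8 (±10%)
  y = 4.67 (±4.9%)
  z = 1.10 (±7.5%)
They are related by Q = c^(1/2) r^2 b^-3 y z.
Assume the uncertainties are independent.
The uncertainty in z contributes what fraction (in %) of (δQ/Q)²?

(δQ/Q)² = (½·δc/c)² + (2·δr/r)² + (-3·δb/b)² + (1·δy/y)² + (1·δz/z)²
  c term: (0.5×0.0960)² = 0.00230
  r term: (2×0.0260)² = 0.00270
  b term: (-3×0.100)² = 0.0900
  y term: (1×0.0490)² = 0.00240
  z term: (1×0.0750)² = 0.00562
Total = 0.103. Share from z = 0.00562/0.103 = 0.0546.

5.46%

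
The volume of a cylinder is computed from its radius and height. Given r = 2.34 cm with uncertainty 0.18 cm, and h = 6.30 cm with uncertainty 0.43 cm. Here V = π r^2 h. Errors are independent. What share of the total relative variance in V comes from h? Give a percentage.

(δV/V)² = (2·δr/r)² + (1·δh/h)²
  r term: (2×0.0769)² = 0.0237
  h term: (1×0.0683)² = 0.00466
Total = 0.0283. Share from h = 0.00466/0.0283 = 0.164.

16.4%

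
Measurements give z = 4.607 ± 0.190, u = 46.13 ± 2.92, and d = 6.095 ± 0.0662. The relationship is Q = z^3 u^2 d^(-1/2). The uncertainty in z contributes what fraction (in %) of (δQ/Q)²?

(δQ/Q)² = (3·δz/z)² + (2·δu/u)² + (−½·δd/d)²
  z term: (3×0.0412)² = 0.0153
  u term: (2×0.0633)² = 0.0160
  d term: (-0.5×0.0109)² = 2.95e-05
Total = 0.0314. Share from z = 0.0153/0.0314 = 0.488.

48.8%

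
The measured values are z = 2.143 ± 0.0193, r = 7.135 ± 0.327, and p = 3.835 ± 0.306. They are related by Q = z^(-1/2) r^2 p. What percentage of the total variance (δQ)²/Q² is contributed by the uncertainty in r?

(δQ/Q)² = (−½·δz/z)² + (2·δr/r)² + (1·δp/p)²
  z term: (-0.5×0.00901)² = 2.03e-05
  r term: (2×0.0458)² = 0.00840
  p term: (1×0.0798)² = 0.00637
Total = 0.0148. Share from r = 0.00840/0.0148 = 0.568.

56.8%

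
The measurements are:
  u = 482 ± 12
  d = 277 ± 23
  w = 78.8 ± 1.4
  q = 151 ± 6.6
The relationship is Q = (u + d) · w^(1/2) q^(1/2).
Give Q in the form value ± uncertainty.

Let h = u + d = 759. δh = √(δu² + δd²) = √(144 + 529) = 25.9, so δh/h = 0.0342.
Q is then a monomial in h, w, q:
δQ/Q = √((δh/h)² + (½·δw/w)² + (½·δq/q)²) = √(0.00117 + 7.89e-05 + 0.000478) = 0.0415
Q = 82800, so δQ = 0.0415 × 82800 = 3440.

82800 ± 3440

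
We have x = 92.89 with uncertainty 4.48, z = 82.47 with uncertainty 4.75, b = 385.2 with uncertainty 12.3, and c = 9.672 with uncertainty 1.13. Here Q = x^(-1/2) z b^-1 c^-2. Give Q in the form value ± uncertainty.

For a monomial Q ∝ x^(-1/2), z, b^-1, c^-2, fractional errors add in quadrature:
  (−½·δx/x)² = (-0.5×0.0482)² = 0.000582;  (1·δz/z)² = (1×0.0576)² = 0.00332;  (-1·δb/b)² = (-1×0.0319)² = 0.00102;  (-2·δc/c)² = (-2×0.117)² = 0.0546
δQ/Q = √(0.0595) = 0.244
Q = 0.0002375, so δQ = 0.244 × 0.0002375 = 5.79e-05.

(2.375 ± 0.579) × 10^-4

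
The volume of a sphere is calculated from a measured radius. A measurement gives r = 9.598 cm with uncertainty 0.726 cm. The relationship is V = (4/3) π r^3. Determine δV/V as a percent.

22.7%

V ∝ r^3, so δV/V = |3| · δr/r = 3 × 0.0756 = 0.227.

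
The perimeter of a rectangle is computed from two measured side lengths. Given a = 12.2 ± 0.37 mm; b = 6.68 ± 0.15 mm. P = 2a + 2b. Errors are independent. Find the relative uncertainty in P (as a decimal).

For a sum/difference, combine absolute errors in quadrature:
  (2·δa)² = 0.548;  (2·δb)² = 0.0900
δP = √(0.638) = 0.798 mm
P = 37.8 mm, so δP/P = 0.798/37.8 = 0.0211.

0.0211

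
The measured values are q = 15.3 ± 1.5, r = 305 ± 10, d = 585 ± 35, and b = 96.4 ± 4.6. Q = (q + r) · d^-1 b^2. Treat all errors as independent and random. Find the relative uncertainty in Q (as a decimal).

0.117

Let u = q + r = 320. δu = √(δq² + δr²) = √(2.25 + 100) = 10.1, so δu/u = 0.0316.
Q is then a monomial in u, d, b:
δQ/Q = √((δu/u)² + (-1·δd/d)² + (2·δb/b)²) = √(0.000997 + 0.00358 + 0.00911) = 0.117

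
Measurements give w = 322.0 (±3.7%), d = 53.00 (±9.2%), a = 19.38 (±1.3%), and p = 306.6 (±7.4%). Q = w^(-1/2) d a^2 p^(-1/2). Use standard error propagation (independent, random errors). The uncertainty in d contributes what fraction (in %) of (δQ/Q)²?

78.0%

(δQ/Q)² = (−½·δw/w)² + (1·δd/d)² + (2·δa/a)² + (−½·δp/p)²
  w term: (-0.5×0.0370)² = 0.000342
  d term: (1×0.0920)² = 0.00846
  a term: (2×0.0130)² = 0.000676
  p term: (-0.5×0.0740)² = 0.00137
Total = 0.0109. Share from d = 0.00846/0.0109 = 0.780.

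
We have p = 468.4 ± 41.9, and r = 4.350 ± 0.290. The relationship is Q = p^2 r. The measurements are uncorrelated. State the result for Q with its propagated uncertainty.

Products/powers → add relative errors in quadrature, weighted by exponent:
  (2·δp/p)² = (2×0.0895)² = 0.0320;  (1·δr/r)² = (1×0.0667)² = 0.00444
δQ/Q = √(0.0365) = 0.191
Q = 954400, so δQ = 0.191 × 954400 = 1.82e+05.

(9.544 ± 1.82) × 10^5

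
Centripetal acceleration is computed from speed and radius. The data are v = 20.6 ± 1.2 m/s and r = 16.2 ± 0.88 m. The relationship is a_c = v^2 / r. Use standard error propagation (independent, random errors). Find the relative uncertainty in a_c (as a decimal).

0.129

Since a_c is a product/quotient, work with relative uncertainties:
  (2·δv/v)² = (2×0.0583)² = 0.0136;  (-1·δr/r)² = (-1×0.0543)² = 0.00295
δa_c/a_c = √(0.0165) = 0.129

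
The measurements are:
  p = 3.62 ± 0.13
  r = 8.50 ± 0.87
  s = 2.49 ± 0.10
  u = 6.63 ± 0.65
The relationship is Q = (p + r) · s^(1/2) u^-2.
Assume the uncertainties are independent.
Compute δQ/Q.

0.210

Let w = p + r = 12.1. δw = √(δp² + δr²) = √(0.0169 + 0.757) = 0.880, so δw/w = 0.0726.
Q is then a monomial in w, s, u:
δQ/Q = √((δw/w)² + (½·δs/s)² + (-2·δu/u)²) = √(0.00527 + 0.000403 + 0.0384) = 0.210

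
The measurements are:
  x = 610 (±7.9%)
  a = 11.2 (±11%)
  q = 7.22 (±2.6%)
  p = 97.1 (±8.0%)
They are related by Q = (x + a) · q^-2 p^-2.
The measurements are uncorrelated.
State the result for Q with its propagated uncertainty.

0.00126 ± 0.000234

Let u = x + a = 621. δu = √(δx² + δa²) = √(2320 + 1.52) = 48.2, so δu/u = 0.0776.
Q is then a monomial in u, q, p:
δQ/Q = √((δu/u)² + (-2·δq/q)² + (-2·δp/p)²) = √(0.00602 + 0.00270 + 0.0256) = 0.185
Q = 0.00126, so δQ = 0.185 × 0.00126 = 0.000234.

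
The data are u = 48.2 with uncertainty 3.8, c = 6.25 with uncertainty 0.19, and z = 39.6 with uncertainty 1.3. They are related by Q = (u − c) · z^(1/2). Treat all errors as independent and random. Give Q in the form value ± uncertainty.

Let w = u − c = 42.0. δw = √(δu² + δc²) = √(14.4 + 0.0361) = 3.80, so δw/w = 0.0907.
Q is then a monomial in w, z:
δQ/Q = √((δw/w)² + (½·δz/z)²) = √(0.00823 + 0.000269) = 0.0922
Q = 264, so δQ = 0.0922 × 264 = 24.3.

264 ± 24.3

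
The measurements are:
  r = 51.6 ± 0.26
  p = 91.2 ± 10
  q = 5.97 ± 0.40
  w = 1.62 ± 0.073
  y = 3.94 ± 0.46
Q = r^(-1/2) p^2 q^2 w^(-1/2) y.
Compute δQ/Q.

Each factor contributes (exponent × relative error)² to (δQ/Q)²:
  (−½·δr/r)² = (-0.5×0.00504)² = 6.35e-06;  (2·δp/p)² = (2×0.110)² = 0.0481;  (2·δq/q)² = (2×0.0670)² = 0.0180;  (−½·δw/w)² = (-0.5×0.0451)² = 0.000508;  (1·δy/y)² = (1×0.117)² = 0.0136
δQ/Q = √(0.0802) = 0.283

0.283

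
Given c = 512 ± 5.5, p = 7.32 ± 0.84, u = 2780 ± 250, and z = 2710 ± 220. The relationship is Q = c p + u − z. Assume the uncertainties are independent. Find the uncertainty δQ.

545

Let w = c·p = 3750. δw/w = √((1·δc/c)² + (1·δp/p)²) = √(0.000115 + 0.0132) = 0.115, so δw = 432.
Q = w + u − z: δQ = √(δw² + δu² + δz²) = √(1.87e+05 + 62500 + 48400) = 545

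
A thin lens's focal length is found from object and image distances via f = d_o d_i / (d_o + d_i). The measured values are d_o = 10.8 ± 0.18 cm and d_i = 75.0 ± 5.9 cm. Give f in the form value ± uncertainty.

9.44 ± 0.166 cm

∂f/∂d_o = (d_i/(d_o+d_i))² = 0.764;  ∂f/∂d_i = (d_o/(d_o+d_i))² = 0.0158
δf = √((∂f/∂d_o · δd_o)² + (∂f/∂d_i · δd_i)²) = √(0.0189 + 0.00874) = 0.166 cm
f = 9.44 cm.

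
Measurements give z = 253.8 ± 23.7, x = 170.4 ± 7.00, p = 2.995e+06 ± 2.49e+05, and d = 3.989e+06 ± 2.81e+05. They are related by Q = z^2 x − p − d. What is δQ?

2.13e+06

Let w = z^2·x = 1.098e+07. δw/w = √((2·δz/z)² + (1·δx/x)²) = √(0.0349 + 0.00169) = 0.191, so δw = 2.1e+06.
Q = w − p − d: δQ = √(δw² + δp² + δd²) = √(4.41e+12 + 6.2e+10 + 7.9e+10) = 2.13e+06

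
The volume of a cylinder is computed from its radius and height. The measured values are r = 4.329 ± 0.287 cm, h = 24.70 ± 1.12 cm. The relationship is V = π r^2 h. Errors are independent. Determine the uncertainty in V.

Since V is a product/quotient, work with relative uncertainties:
  (2·δr/r)² = (2×0.0663)² = 0.0176;  (1·δh/h)² = (1×0.0453)² = 0.00206
δV/V = √(0.0196) = 0.140
V = 1454 cm^3, so δV = 0.140 × 1454 = 204 cm^3.

204 cm^3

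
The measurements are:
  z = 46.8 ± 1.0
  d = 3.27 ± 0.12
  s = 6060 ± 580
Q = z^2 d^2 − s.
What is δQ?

2070

Let p = z^2·d^2 = 23400. δp/p = √((2·δz/z)² + (2·δd/d)²) = √(0.00183 + 0.00539) = 0.0849, so δp = 1990.
Q = p − s: δQ = √(δp² + δs²) = √(3.96e+06 + 3.36e+05) = 2070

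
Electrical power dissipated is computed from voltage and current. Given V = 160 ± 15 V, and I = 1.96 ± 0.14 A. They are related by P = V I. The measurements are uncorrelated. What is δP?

Each factor contributes (exponent × relative error)² to (δP/P)²:
  (1·δV/V)² = (1×0.0938)² = 0.00879;  (1·δI/I)² = (1×0.0714)² = 0.00510
δP/P = √(0.0139) = 0.118
P = 314 W, so δP = 0.118 × 314 = 37.0 W.

37.0 W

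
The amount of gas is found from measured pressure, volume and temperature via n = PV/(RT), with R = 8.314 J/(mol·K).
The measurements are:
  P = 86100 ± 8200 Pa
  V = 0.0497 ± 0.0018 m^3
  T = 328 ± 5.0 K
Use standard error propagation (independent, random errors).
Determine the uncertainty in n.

0.162 mol

Each factor contributes (exponent × relative error)² to (δn/n)²:
  (1·δP/P)² = (1×0.0952)² = 0.00907;  (1·δV/V)² = (1×0.0362)² = 0.00131;  (-1·δT/T)² = (-1×0.0152)² = 0.000232
δn/n = √(0.0106) = 0.103
n = 1.57 mol, so δn = 0.103 × 1.57 = 0.162 mol.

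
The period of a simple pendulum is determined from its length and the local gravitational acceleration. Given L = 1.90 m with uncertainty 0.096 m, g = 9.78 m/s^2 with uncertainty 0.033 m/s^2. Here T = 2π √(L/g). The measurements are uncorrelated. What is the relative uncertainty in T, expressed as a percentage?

Relative error in a monomial: (δT/T)² = Σ (nᵢ · δxᵢ/xᵢ)².
  (½·δL/L)² = (0.5×0.0505)² = 0.000638;  (−½·δg/g)² = (-0.5×0.00337)² = 2.85e-06
δT/T = √(0.000641) = 0.0253

2.53%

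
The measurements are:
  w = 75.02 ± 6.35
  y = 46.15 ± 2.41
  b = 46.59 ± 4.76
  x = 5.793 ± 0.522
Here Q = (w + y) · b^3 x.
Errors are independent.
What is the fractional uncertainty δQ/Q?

Let u = w + y = 121.2. δu = √(δw² + δy²) = √(40.3 + 5.81) = 6.79, so δu/u = 0.0561.
Q is then a monomial in u, b, x:
δQ/Q = √((δu/u)² + (3·δb/b)² + (1·δx/x)²) = √(0.00314 + 0.0939 + 0.00812) = 0.324

0.324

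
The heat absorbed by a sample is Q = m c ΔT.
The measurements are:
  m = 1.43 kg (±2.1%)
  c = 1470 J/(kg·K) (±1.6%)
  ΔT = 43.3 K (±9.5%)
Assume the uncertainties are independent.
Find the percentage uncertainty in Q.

For a monomial Q ∝ m, c, ΔT, fractional errors add in quadrature:
  (1·δm/m)² = (1×0.0210)² = 0.000441;  (1·δc/c)² = (1×0.0160)² = 0.000256;  (1·δΔT/ΔT)² = (1×0.0950)² = 0.00903
δQ/Q = √(0.00972) = 0.0986

9.86%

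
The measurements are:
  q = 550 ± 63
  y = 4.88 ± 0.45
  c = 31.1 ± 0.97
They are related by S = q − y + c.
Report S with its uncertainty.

576 ± 63.0

Absolute uncertainties add in quadrature for a linear combination:
  (δq)² = 3970;  (δy)² = 0.203;  (δc)² = 0.941
δS = √(3970) = 63.0
S = 576.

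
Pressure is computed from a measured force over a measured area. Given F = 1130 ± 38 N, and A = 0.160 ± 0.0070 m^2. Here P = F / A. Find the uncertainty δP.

For a monomial P ∝ F, A^-1, fractional errors add in quadrature:
  (1·δF/F)² = (1×0.0336)² = 0.00113;  (-1·δA/A)² = (-1×0.0437)² = 0.00191
δP/P = √(0.00304) = 0.0552
P = 7060 Pa, so δP = 0.0552 × 7060 = 390 Pa.

390 Pa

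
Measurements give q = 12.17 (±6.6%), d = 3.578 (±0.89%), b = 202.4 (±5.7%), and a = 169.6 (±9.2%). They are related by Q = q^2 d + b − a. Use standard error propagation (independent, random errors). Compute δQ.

72.7

Let p = q^2·d = 529.9. δp/p = √((2·δq/q)² + (1·δd/d)²) = √(0.0174 + 7.92e-05) = 0.132, so δp = 70.1.
Q = p + b − a: δQ = √(δp² + δb² + δa²) = √(4920 + 133 + 243) = 72.7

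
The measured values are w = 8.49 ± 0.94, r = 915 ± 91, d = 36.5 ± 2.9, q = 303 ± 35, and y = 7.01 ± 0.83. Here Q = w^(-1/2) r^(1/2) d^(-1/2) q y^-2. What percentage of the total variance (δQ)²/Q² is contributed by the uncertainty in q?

17.4%

(δQ/Q)² = (−½·δw/w)² + (½·δr/r)² + (−½·δd/d)² + (1·δq/q)² + (-2·δy/y)²
  w term: (-0.5×0.111)² = 0.00306
  r term: (0.5×0.0995)² = 0.00247
  d term: (-0.5×0.0795)² = 0.00158
  q term: (1×0.116)² = 0.0133
  y term: (-2×0.118)² = 0.0561
Total = 0.0765. Share from q = 0.0133/0.0765 = 0.174.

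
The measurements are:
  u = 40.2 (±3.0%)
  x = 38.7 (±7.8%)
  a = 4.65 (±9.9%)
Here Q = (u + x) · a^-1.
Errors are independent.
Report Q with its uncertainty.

17.0 ± 1.82

Let w = u + x = 78.9. δw = √(δu² + δx²) = √(1.45 + 9.11) = 3.25, so δw/w = 0.0412.
Q is then a monomial in w, a:
δQ/Q = √((δw/w)² + (-1·δa/a)²) = √(0.00170 + 0.00980) = 0.107
Q = 17.0, so δQ = 0.107 × 17.0 = 1.82.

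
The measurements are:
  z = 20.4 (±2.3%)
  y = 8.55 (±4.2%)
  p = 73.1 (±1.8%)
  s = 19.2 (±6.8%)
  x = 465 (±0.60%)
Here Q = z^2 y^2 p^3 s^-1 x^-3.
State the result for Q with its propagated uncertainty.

6.16 ± 0.803

Relative error in a monomial: (δQ/Q)² = Σ (nᵢ · δxᵢ/xᵢ)².
  (2·δz/z)² = (2×0.0230)² = 0.00212;  (2·δy/y)² = (2×0.0420)² = 0.00706;  (3·δp/p)² = (3×0.0180)² = 0.00292;  (-1·δs/s)² = (-1×0.0680)² = 0.00462;  (-3·δx/x)² = (-3×0.00600)² = 0.000324
δQ/Q = √(0.0170) = 0.131
Q = 6.16, so δQ = 0.131 × 6.16 = 0.803.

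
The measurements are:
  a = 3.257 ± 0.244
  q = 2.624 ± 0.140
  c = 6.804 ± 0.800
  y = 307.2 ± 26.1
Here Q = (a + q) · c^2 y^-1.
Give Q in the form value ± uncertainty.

Let u = a + q = 5.881. δu = √(δa² + δq²) = √(0.0595 + 0.0196) = 0.281, so δu/u = 0.0478.
Q is then a monomial in u, c, y:
δQ/Q = √((δu/u)² + (2·δc/c)² + (-1·δy/y)²) = √(0.00229 + 0.0553 + 0.00722) = 0.255
Q = 0.8863, so δQ = 0.255 × 0.8863 = 0.226.

0.8863 ± 0.226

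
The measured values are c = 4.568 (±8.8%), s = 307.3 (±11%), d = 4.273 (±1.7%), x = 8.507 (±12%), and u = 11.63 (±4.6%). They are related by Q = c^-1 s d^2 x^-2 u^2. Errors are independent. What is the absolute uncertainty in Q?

677

Each factor contributes (exponent × relative error)² to (δQ/Q)²:
  (-1·δc/c)² = (-1×0.0880)² = 0.00774;  (1·δs/s)² = (1×0.110)² = 0.0121;  (2·δd/d)² = (2×0.0170)² = 0.00116;  (-2·δx/x)² = (-2×0.120)² = 0.0576;  (2·δu/u)² = (2×0.0460)² = 0.00846
δQ/Q = √(0.0871) = 0.295
Q = 2296, so δQ = 0.295 × 2296 = 677.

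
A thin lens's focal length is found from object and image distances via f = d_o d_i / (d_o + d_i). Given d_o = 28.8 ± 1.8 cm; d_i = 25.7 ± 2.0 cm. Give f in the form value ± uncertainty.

13.6 ± 0.687 cm

∂f/∂d_o = (d_i/(d_o+d_i))² = 0.222;  ∂f/∂d_i = (d_o/(d_o+d_i))² = 0.279
δf = √((∂f/∂d_o · δd_o)² + (∂f/∂d_i · δd_i)²) = √(0.160 + 0.312) = 0.687 cm
f = 13.6 cm.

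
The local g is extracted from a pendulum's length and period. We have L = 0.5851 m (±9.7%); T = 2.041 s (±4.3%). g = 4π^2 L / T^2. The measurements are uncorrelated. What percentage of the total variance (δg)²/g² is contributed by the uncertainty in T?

(δg/g)² = (1·δL/L)² + (-2·δT/T)²
  L term: (1×0.0970)² = 0.00941
  T term: (-2×0.0430)² = 0.00740
Total = 0.0168. Share from T = 0.00740/0.0168 = 0.440.

44.0%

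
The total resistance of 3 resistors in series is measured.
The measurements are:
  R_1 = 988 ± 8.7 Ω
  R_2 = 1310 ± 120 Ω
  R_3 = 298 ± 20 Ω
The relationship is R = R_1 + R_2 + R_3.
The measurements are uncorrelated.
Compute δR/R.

Absolute uncertainties add in quadrature for a linear combination:
  (δR_1)² = 75.7;  (δR_2)² = 14400;  (δR_3)² = 400
δR = √(14900) = 122 Ω
R = 2600 Ω, so δR/R = 122/2600 = 0.0470.

0.0470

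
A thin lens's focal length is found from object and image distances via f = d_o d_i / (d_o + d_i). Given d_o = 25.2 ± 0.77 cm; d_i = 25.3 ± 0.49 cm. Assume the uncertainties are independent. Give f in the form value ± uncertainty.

∂f/∂d_o = (d_i/(d_o+d_i))² = 0.251;  ∂f/∂d_i = (d_o/(d_o+d_i))² = 0.249
δf = √((∂f/∂d_o · δd_o)² + (∂f/∂d_i · δd_i)²) = √(0.0374 + 0.0149) = 0.229 cm
f = 12.6 cm.

12.6 ± 0.229 cm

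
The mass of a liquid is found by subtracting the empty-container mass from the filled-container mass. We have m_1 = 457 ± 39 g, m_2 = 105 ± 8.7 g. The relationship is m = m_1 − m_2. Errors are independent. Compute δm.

40.0 g

Each term contributes (cᵢ δxᵢ)² to (δm)²:
  (δm_1)² = 1520;  (δm_2)² = 75.7
δm = √(1600) = 40.0 g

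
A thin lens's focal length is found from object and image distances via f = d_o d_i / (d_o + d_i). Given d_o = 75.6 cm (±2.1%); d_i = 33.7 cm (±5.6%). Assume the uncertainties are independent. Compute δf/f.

∂f/∂d_o = (d_i/(d_o+d_i))² = 0.0951;  ∂f/∂d_i = (d_o/(d_o+d_i))² = 0.478
δf = √((∂f/∂d_o · δd_o)² + (∂f/∂d_i · δd_i)²) = √(0.0228 + 0.815) = 0.915 cm
f = 23.3 cm, so δf/f = 0.915/23.3 = 0.0393.

0.0393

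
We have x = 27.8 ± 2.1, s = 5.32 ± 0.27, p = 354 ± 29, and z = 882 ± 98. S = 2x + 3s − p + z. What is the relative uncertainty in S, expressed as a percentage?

17.1%

S is a linear combination, so absolute uncertainties add in quadrature:
  (2·δx)² = 17.6;  (3·δs)² = 0.656;  (δp)² = 841;  (δz)² = 9600
δS = √(10500) = 102
S = 600, so δS/S = 102/600 = 0.171.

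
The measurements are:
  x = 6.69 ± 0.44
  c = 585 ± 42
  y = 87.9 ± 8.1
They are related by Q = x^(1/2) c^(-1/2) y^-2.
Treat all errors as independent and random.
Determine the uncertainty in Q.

2.64e-06

For a monomial Q ∝ x^(1/2), c^(-1/2), y^-2, fractional errors add in quadrature:
  (½·δx/x)² = (0.5×0.0658)² = 0.00108;  (−½·δc/c)² = (-0.5×0.0718)² = 0.00129;  (-2·δy/y)² = (-2×0.0922)² = 0.0340
δQ/Q = √(0.0363) = 0.191
Q = 1.38e-05, so δQ = 0.191 × 1.38e-05 = 2.64e-06.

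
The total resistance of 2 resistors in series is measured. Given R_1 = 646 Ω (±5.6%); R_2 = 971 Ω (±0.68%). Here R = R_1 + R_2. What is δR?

For a sum/difference, combine absolute errors in quadrature:
  (δR_1)² = 1310;  (δR_2)² = 43.6
δR = √(1350) = 36.8 Ω

36.8 Ω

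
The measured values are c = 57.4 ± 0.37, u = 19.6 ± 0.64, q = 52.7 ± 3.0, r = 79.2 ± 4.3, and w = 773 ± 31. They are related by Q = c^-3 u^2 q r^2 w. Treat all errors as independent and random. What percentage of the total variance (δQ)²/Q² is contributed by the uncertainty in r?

(δQ/Q)² = (-3·δc/c)² + (2·δu/u)² + (1·δq/q)² + (2·δr/r)² + (1·δw/w)²
  c term: (-3×0.00645)² = 0.000374
  u term: (2×0.0327)² = 0.00426
  q term: (1×0.0569)² = 0.00324
  r term: (2×0.0543)² = 0.0118
  w term: (1×0.0401)² = 0.00161
Total = 0.0213. Share from r = 0.0118/0.0213 = 0.554.

55.4%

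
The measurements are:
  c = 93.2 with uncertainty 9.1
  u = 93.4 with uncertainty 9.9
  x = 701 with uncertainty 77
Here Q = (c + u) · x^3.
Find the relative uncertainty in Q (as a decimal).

Let w = c + u = 187. δw = √(δc² + δu²) = √(82.8 + 98.0) = 13.4, so δw/w = 0.0721.
Q is then a monomial in w, x:
δQ/Q = √((δw/w)² + (3·δx/x)²) = √(0.00519 + 0.109) = 0.337

0.337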